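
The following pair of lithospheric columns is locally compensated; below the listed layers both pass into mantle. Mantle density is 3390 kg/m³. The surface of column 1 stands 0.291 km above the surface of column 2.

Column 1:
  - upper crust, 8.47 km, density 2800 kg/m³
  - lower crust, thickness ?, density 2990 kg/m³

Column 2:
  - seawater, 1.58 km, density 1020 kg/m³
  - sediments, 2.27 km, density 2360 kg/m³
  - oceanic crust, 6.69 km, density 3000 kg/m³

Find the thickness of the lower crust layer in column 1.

Take the compensation level at the base of the deeper column (depth z_c below the surface of column 1) and equate Σ ρ_i t_i down to z_c; mantle fills any gap and the z_c terms cancel.
Column 1: 8.47×2800 + x×2990 + (z_c − 8.47 − x)×3390
Column 2: 0.291×0 + 1.58×1020 + 2.27×2360 + 6.69×3000 + (z_c − 0.291 − 10.54)×3390
The z_c×3390 term appears on both sides and cancels. Collect the known terms of each column as K = Σ(ρt)_known − 3390 × (depth of known layers): K_1 = 23716 − 3390×8.47 = −4997.3; K_2 = 27038.8 − 3390×(0.291 + 10.54) = −9678.29.
Balance: K_1 − x×(3390 − 2990) = K_2, so x = (K_1 − K_2)/(3390 − 2990) = 4680.99/400 = 11.7 km.

11.7 km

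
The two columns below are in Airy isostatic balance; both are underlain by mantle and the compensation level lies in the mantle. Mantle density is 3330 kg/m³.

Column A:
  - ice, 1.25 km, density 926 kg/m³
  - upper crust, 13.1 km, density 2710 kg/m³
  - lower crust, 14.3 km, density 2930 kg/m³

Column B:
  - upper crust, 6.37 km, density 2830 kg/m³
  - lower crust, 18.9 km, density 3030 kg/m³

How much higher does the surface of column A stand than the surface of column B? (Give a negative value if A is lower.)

2.4 km

For any compensation level in the mantle, the mantle terms cancel and isostasy reduces to e = (Σt_A − Σt_B) − (Σ(ρt)_A − Σ(ρt)_B) / ρ_m.
Σt_A = 28.65 km; Σt_B = 25.27 km; Σ(ρt)_A = 78557.5; Σ(ρt)_B = 75294.1 (in km·kg/m³).
e = (28.65 − 25.27) − (78557.5 − 75294.1) / 3330 = 2.4 km.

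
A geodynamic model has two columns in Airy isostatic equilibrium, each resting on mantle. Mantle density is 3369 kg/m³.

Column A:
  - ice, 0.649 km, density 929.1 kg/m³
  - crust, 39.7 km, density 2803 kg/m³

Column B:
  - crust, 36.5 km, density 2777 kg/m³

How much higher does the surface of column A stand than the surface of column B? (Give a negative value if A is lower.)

For any compensation level in the mantle, the mantle terms cancel and isostasy reduces to e = (Σt_A − Σt_B) − (Σ(ρt)_A − Σ(ρt)_B) / ρ_m.
Σt_A = 40.349 km; Σt_B = 36.5 km; Σ(ρt)_A = 111882.086; Σ(ρt)_B = 101360.5 (in km·kg/m³).
e = (40.349 − 36.5) − (111882.086 − 101360.5) / 3369 = 0.726 km.

0.726 km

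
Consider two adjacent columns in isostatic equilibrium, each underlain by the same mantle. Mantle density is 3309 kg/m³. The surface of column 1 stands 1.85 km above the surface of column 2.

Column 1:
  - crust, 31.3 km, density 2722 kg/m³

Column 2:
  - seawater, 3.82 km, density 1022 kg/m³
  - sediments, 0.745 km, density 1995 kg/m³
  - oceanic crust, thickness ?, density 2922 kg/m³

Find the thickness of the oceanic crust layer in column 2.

6.55 km

Take the compensation level at the base of the deeper column (depth z_c below the surface of column 1) and equate Σ ρ_i t_i down to z_c; mantle fills any gap and the z_c terms cancel.
Column 1: 31.3×2722 + (z_c − 31.3)×3309
Column 2: 1.85×0 + 3.82×1022 + 0.745×1995 + x×2922 + (z_c − 1.85 − 4.565 − x)×3309
The z_c×3309 term appears on both sides and cancels. Collect the known terms of each column as K = Σ(ρt)_known − 3309 × (depth of known layers): K_1 = 85198.6 − 3309×31.3 = −18373.1; K_2 = 5390.315 − 3309×(1.85 + 4.565) = −15836.92.
Balance: K_1 = K_2 − x×(3309 − 2922), so x = (K_2 − K_1)/(3309 − 2922) = 2536.18/387 = 6.55 km.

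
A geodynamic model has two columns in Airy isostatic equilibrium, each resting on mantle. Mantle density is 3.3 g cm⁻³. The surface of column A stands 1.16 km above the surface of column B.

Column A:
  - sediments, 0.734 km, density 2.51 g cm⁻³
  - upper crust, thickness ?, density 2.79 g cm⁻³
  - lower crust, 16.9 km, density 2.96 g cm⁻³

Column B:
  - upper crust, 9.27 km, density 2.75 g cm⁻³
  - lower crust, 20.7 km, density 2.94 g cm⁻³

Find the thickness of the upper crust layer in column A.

19.7 km

Take the compensation level at the base of the deeper column (depth z_c below the surface of column A) and equate Σ ρ_i t_i down to z_c; mantle fills any gap and the z_c terms cancel.
Column A: 0.734×2.51 + x×2.79 + 16.9×2.96 + (z_c − 17.634 − x)×3.3
Column B: 1.16×0 + 9.27×2.75 + 20.7×2.94 + (z_c − 1.16 − 29.97)×3.3
The z_c×3.3 term appears on both sides and cancels. Collect the known terms of each column as K = Σ(ρt)_known − 3.3 × (depth of known layers): K_A = 51.86634 − 3.3×17.634 = −6.32586; K_B = 86.3505 − 3.3×(1.16 + 29.97) = −16.3785.
Balance: K_A − x×(3.3 − 2.79) = K_B, so x = (K_A − K_B)/(3.3 − 2.79) = 10.0526/0.51 = 19.7 km.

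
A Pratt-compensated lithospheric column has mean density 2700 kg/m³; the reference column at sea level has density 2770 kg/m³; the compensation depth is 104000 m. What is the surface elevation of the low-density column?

2700 m

ρ_ref D = ρ (D + h) → h = D (ρ_ref − ρ)/ρ.
h = 104000 m × (2770 − 2700)/2700 = 2700 m.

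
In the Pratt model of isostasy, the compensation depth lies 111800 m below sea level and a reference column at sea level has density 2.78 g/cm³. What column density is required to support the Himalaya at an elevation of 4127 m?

Pratt balance: ρ_ref D = ρ (D + h).
ρ = ρ_ref D/(D + h) = 2.78 × 111800 m/(111800 m + 4127 m) = 2.68 g/cm³.

2.68 g/cm³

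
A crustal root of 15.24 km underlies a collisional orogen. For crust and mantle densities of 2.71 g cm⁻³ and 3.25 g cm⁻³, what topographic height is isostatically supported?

Isostatic balance requires: ρ_c h = (ρ_m − ρ_c) r.
h = r (ρ_m − ρ_c) / ρ_c = 15.24 km × (3.25 − 2.71) / 2.71 = 3.04 km.

3.04 km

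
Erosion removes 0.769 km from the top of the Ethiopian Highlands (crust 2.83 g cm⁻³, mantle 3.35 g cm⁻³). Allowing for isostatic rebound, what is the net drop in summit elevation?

0.119 km

Rebound u = e ρ_c/ρ_m = 0.769 km × 2.83/3.35 = 0.6496 km.
Net surface drop = e − u = 0.769 km − 0.6496 km = e (ρ_m − ρ_c)/ρ_m = 0.119 km.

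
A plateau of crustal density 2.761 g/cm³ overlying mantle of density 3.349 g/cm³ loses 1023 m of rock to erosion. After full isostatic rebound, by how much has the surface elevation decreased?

180 m

Rebound u = e ρ_c/ρ_m = 1023 m × 2.761/3.349 = 843.4 m.
Net surface drop = e − u = 1023 m − 843.4 m = e (ρ_m − ρ_c)/ρ_m = 180 m.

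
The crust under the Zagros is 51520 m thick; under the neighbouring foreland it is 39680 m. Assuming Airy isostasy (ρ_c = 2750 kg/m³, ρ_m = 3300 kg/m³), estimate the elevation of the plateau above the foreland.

1970 m

Excess crust Δ = 51520 m − 39680 m = 11840 m, split between elevation h and root r with h + r = Δ.
Airy balance ρ_c h = (ρ_m − ρ_c) r gives r = h ρ_c/(ρ_m − ρ_c), so h (1 + ρ_c/(ρ_m − ρ_c)) = Δ, i.e. h = Δ (ρ_m − ρ_c)/ρ_m.
h = 11840 m × 550/3300 = 1970 m.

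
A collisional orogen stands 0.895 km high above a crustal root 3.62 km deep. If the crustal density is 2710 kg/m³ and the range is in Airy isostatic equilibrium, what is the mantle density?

Airy balance: ρ_c h = (ρ_m − ρ_c) r → ρ_m = ρ_c (1 + h/r).
ρ_m = 2710 × (1 + 0.895 km/3.62 km) = 3380 kg/m³.

3380 kg/m³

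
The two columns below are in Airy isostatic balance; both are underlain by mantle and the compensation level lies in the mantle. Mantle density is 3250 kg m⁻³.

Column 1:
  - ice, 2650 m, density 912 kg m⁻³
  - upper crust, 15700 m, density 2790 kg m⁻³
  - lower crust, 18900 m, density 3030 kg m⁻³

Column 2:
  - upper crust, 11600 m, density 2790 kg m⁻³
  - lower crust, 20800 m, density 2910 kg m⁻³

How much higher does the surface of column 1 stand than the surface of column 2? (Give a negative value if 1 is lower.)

1590 m

For any compensation level in the mantle, the mantle terms cancel and isostasy reduces to e = (Σt_1 − Σt_2) − (Σ(ρt)_1 − Σ(ρt)_2) / ρ_m.
Σt_1 = 37250 m; Σt_2 = 32400 m; Σ(ρt)_1 = 103486800; Σ(ρt)_2 = 92892000 (in m·kg m⁻³).
e = (37250 − 32400) − (103486800 − 92892000) / 3250 = 1590 m.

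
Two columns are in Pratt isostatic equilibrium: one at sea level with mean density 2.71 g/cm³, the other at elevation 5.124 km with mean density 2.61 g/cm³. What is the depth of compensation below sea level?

134 km

ρ_ref D = ρ (D + h) → D (ρ_ref − ρ) = ρ h.
D = ρ h/(ρ_ref − ρ) = 2.61 × 5.124 km/(2.71 − 2.61) = 134 km.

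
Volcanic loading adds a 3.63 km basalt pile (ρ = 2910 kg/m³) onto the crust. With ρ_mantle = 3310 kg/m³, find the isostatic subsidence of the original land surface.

Subaerial loading: s = t ρ_load / ρ_m.
s = 3.63 km × 2910/3310 = 3.19 km.

3.19 km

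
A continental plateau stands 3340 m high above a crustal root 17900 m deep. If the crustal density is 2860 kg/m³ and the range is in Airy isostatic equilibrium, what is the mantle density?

Airy balance: ρ_c h = (ρ_m − ρ_c) r → ρ_m = ρ_c (1 + h/r).
ρ_m = 2860 × (1 + 3340 m/17900 m) = 3390 kg/m³.

3390 kg/m³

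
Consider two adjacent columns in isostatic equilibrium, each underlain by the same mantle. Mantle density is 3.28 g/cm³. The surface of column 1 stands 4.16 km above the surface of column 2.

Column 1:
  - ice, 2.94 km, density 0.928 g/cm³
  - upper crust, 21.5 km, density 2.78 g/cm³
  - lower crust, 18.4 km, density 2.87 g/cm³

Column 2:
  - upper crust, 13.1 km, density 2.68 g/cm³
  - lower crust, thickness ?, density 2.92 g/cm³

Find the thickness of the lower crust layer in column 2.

10.3 km

Take the compensation level at the base of the deeper column (depth z_c below the surface of column 1) and equate Σ ρ_i t_i down to z_c; mantle fills any gap and the z_c terms cancel.
Column 1: 2.94×0.928 + 21.5×2.78 + 18.4×2.87 + (z_c − 42.84)×3.28
Column 2: 4.16×0 + 13.1×2.68 + x×2.92 + (z_c − 4.16 − 13.1 − x)×3.28
The z_c×3.28 term appears on both sides and cancels. Collect the known terms of each column as K = Σ(ρt)_known − 3.28 × (depth of known layers): K_1 = 115.30632 − 3.28×42.84 = −25.20888; K_2 = 35.108 − 3.28×(4.16 + 13.1) = −21.5048.
Balance: K_1 = K_2 − x×(3.28 − 2.92), so x = (K_2 − K_1)/(3.28 − 2.92) = 3.70408/0.36 = 10.3 km.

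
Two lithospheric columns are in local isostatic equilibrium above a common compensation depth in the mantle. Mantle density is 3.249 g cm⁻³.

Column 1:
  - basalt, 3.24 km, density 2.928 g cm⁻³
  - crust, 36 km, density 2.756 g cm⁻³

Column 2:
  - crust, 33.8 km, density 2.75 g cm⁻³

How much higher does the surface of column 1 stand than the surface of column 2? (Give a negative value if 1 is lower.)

For any compensation level in the mantle, the mantle terms cancel and isostasy reduces to e = (Σt_1 − Σt_2) − (Σ(ρt)_1 − Σ(ρt)_2) / ρ_m.
Σt_1 = 39.24 km; Σt_2 = 33.8 km; Σ(ρt)_1 = 108.70272; Σ(ρt)_2 = 92.95 (in km·g cm⁻³).
e = (39.24 − 33.8) − (108.70272 − 92.95) / 3.249 = 0.592 km.

0.592 km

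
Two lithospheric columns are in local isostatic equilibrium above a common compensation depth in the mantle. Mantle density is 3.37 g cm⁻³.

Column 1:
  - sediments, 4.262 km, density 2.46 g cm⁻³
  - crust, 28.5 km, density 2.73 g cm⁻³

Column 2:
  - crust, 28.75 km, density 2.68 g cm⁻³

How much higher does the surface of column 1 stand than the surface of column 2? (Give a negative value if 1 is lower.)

0.677 km

For any compensation level in the mantle, the mantle terms cancel and isostasy reduces to e = (Σt_1 − Σt_2) − (Σ(ρt)_1 − Σ(ρt)_2) / ρ_m.
Σt_1 = 32.762 km; Σt_2 = 28.75 km; Σ(ρt)_1 = 88.28952; Σ(ρt)_2 = 77.05 (in km·g cm⁻³).
e = (32.762 − 28.75) − (88.28952 − 77.05) / 3.37 = 0.677 km.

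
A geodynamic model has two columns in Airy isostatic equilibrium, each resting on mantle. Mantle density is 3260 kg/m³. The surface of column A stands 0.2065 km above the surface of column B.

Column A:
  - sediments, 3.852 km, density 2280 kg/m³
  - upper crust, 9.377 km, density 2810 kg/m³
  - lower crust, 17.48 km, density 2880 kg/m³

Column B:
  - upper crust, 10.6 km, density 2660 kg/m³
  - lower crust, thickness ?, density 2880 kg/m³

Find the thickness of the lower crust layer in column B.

20 km

Take the compensation level at the base of the deeper column (depth z_c below the surface of column A) and equate Σ ρ_i t_i down to z_c; mantle fills any gap and the z_c terms cancel.
Column A: 3.852×2280 + 9.377×2810 + 17.48×2880 + (z_c − 30.709)×3260
Column B: 0.2065×0 + 10.6×2660 + x×2880 + (z_c − 0.2065 − 10.6 − x)×3260
The z_c×3260 term appears on both sides and cancels. Collect the known terms of each column as K = Σ(ρt)_known − 3260 × (depth of known layers): K_A = 85474.33 − 3260×30.709 = −14637.01; K_B = 28196 − 3260×(0.2065 + 10.6) = −7033.19.
Balance: K_A = K_B − x×(3260 − 2880), so x = (K_B − K_A)/(3260 − 2880) = 7603.82/380 = 20 km.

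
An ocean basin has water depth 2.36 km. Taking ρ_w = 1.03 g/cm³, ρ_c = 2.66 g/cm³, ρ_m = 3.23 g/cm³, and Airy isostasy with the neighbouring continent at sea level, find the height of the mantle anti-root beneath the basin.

By Archimedes' principle applied to the lithosphere: replacing crust with seawater at the top is compensated by replacing crust with mantle at the base: d (ρ_c − ρ_w) = a (ρ_m − ρ_c).
a = d (ρ_c − ρ_w)/(ρ_m − ρ_c) = 2.36 km × 1.63/0.57 = 6.75 km.

6.75 km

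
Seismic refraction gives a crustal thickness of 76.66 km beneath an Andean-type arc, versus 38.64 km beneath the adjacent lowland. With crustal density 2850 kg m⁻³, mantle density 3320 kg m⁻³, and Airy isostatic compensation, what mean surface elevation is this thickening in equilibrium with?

Excess crust Δ = 76.66 km − 38.64 km = 38.02 km, split between elevation h and root r with h + r = Δ.
Airy balance ρ_c h = (ρ_m − ρ_c) r gives r = h ρ_c/(ρ_m − ρ_c), so h (1 + ρ_c/(ρ_m − ρ_c)) = Δ, i.e. h = Δ (ρ_m − ρ_c)/ρ_m.
h = 38.02 km × 470/3320 = 5.38 km.

5.38 km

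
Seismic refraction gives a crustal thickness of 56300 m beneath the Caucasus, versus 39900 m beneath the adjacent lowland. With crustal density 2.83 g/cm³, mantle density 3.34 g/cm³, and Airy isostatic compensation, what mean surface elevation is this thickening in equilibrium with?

Excess crust Δ = 56300 m − 39900 m = 16400 m, split between elevation h and root r with h + r = Δ.
Airy balance ρ_c h = (ρ_m − ρ_c) r gives r = h ρ_c/(ρ_m − ρ_c), so h (1 + ρ_c/(ρ_m − ρ_c)) = Δ, i.e. h = Δ (ρ_m − ρ_c)/ρ_m.
h = 16400 m × 0.51/3.34 = 2500 m.

2500 m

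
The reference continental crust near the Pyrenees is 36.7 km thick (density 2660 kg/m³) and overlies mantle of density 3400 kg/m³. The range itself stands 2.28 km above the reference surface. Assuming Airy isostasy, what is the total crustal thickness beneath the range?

Root depth r = h ρ_c / (ρ_m − ρ_c) = 2.28 km × 2660 / 740 = 8.196 km.
Total thickness = T + h + r = 36.7 km + 2.28 km + 8.196 km = 47.2 km.

47.2 km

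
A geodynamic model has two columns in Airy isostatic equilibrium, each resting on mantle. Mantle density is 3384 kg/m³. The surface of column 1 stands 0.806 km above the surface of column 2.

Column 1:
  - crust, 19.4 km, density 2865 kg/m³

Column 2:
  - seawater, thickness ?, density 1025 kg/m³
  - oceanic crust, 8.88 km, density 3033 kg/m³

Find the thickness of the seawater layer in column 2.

1.79 km

Take the compensation level at the base of the deeper column (depth z_c below the surface of column 1) and equate Σ ρ_i t_i down to z_c; mantle fills any gap and the z_c terms cancel.
Column 1: 19.4×2865 + (z_c − 19.4)×3384
Column 2: 0.806×0 + x×1025 + 8.88×3033 + (z_c − 0.806 − 8.88 − x)×3384
The z_c×3384 term appears on both sides and cancels. Collect the known terms of each column as K = Σ(ρt)_known − 3384 × (depth of known layers): K_1 = 55581 − 3384×19.4 = −10068.6; K_2 = 26933.04 − 3384×(0.806 + 8.88) = −5844.384.
Balance: K_1 = K_2 − x×(3384 − 1025), so x = (K_2 − K_1)/(3384 − 1025) = 4224.22/2359 = 1.79 km.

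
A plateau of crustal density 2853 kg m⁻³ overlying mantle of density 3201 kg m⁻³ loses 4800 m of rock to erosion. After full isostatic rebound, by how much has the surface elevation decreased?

522 m

Rebound u = e ρ_c/ρ_m = 4800 m × 2853/3201 = 4278 m.
Net surface drop = e − u = 4800 m − 4278 m = e (ρ_m − ρ_c)/ρ_m = 522 m.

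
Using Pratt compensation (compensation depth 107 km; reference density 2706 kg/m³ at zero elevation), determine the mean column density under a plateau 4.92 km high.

Pratt balance: ρ_ref D = ρ (D + h).
ρ = ρ_ref D/(D + h) = 2706 × 107 km/(107 km + 4.92 km) = 2590 kg/m³.

2590 kg/m³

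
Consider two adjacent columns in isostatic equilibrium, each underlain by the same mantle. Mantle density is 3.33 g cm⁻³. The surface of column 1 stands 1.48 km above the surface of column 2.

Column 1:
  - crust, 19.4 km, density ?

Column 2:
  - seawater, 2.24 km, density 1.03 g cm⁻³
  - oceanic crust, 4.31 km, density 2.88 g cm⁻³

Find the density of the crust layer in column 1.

Take the compensation level at the base of the deeper column (depth z_c below the surface of column 1) and equate Σ ρ_i t_i down to z_c; mantle fills any gap and the z_c terms cancel.
Column 1: 19.4×ρ + (z_c − 19.4)×3.33
Column 2: 1.48×0 + 2.24×1.03 + 4.31×2.88 + (z_c − 1.48 − 6.55)×3.33
The z_c×3.33 term appears on both sides and cancels. Collect the known terms of each column as K = Σ(ρt)_known − 3.33 × (depth of known layers): K_1 = 0 − 3.33×19.4 = −64.602; K_2 = 14.72 − 3.33×(1.48 + 6.55) = −12.0199.
Balance: K_1 + 19.4×ρ = K_2, so ρ = (K_2 − K_1)/19.4 = 52.5821/19.4 = 2.71 g cm⁻³.

2.71 g cm⁻³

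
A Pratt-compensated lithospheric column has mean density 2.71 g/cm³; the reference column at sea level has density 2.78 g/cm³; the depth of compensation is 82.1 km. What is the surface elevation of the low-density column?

2.12 km

ρ_ref D = ρ (D + h) → h = D (ρ_ref − ρ)/ρ.
h = 82.1 km × (2.78 − 2.71)/2.71 = 2.12 km.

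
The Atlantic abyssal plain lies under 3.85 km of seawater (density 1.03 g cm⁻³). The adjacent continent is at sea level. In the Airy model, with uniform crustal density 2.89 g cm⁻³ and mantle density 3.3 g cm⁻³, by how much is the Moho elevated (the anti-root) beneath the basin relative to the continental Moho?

In Airy isostatic equilibrium: replacing crust with seawater at the top is compensated by replacing crust with mantle at the base: d (ρ_c − ρ_w) = a (ρ_m − ρ_c).
a = d (ρ_c − ρ_w)/(ρ_m − ρ_c) = 3.85 km × 1.86/0.41 = 17.5 km.

17.5 km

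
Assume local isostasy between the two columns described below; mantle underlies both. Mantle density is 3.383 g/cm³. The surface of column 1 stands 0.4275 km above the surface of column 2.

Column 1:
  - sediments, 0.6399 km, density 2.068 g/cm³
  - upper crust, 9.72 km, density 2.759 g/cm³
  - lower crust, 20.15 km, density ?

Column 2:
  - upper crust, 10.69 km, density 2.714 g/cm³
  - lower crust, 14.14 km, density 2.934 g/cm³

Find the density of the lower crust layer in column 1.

2.98 g/cm³

Take the compensation level at the base of the deeper column (depth z_c below the surface of column 1) and equate Σ ρ_i t_i down to z_c; mantle fills any gap and the z_c terms cancel.
Column 1: 0.6399×2.068 + 9.72×2.759 + 20.15×ρ + (z_c − 30.5099)×3.383
Column 2: 0.4275×0 + 10.69×2.714 + 14.14×2.934 + (z_c − 0.4275 − 24.83)×3.383
The z_c×3.383 term appears on both sides and cancels. Collect the known terms of each column as K = Σ(ρt)_known − 3.383 × (depth of known layers): K_1 = 28.1407932 − 3.383×30.5099 = −75.0741985; K_2 = 70.49942 − 3.383×(0.4275 + 24.83) = −14.9467025.
Balance: K_1 + 20.15×ρ = K_2, so ρ = (K_2 − K_1)/20.15 = 60.1275/20.15 = 2.98 g/cm³.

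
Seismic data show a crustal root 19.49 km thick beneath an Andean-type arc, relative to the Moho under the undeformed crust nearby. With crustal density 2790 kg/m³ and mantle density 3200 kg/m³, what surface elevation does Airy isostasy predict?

2.86 km

Equating mass per unit area of the two columns: ρ_c h = (ρ_m − ρ_c) r.
h = r (ρ_m − ρ_c) / ρ_c = 19.49 km × (3200 − 2790) / 2790 = 2.86 km.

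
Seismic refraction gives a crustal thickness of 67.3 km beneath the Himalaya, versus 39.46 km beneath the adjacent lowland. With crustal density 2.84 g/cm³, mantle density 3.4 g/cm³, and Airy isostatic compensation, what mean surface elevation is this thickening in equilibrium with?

Excess crust Δ = 67.3 km − 39.46 km = 27.84 km, split between elevation h and root r with h + r = Δ.
Airy balance ρ_c h = (ρ_m − ρ_c) r gives r = h ρ_c/(ρ_m − ρ_c), so h (1 + ρ_c/(ρ_m − ρ_c)) = Δ, i.e. h = Δ (ρ_m − ρ_c)/ρ_m.
h = 27.84 km × 0.56/3.4 = 4.59 km.

4.59 km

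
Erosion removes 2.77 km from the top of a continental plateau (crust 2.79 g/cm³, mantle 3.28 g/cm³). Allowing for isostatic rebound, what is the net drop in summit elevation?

Rebound u = e ρ_c/ρ_m = 2.77 km × 2.79/3.28 = 2.356 km.
Net surface drop = e − u = 2.77 km − 2.356 km = e (ρ_m − ρ_c)/ρ_m = 0.414 km.

0.414 km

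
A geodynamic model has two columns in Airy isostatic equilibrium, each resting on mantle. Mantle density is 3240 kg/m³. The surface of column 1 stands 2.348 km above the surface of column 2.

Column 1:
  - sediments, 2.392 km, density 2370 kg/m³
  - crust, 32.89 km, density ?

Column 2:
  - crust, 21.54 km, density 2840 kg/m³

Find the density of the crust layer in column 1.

2810 kg/m³

Take the compensation level at the base of the deeper column (depth z_c below the surface of column 1) and equate Σ ρ_i t_i down to z_c; mantle fills any gap and the z_c terms cancel.
Column 1: 2.392×2370 + 32.89×ρ + (z_c − 35.282)×3240
Column 2: 2.348×0 + 21.54×2840 + (z_c − 2.348 − 21.54)×3240
The z_c×3240 term appears on both sides and cancels. Collect the known terms of each column as K = Σ(ρt)_known − 3240 × (depth of known layers): K_1 = 5669.04 − 3240×35.282 = −108644.64; K_2 = 61173.6 − 3240×(2.348 + 21.54) = −16223.52.
Balance: K_1 + 32.89×ρ = K_2, so ρ = (K_2 − K_1)/32.89 = 92421.1/32.89 = 2810 kg/m³.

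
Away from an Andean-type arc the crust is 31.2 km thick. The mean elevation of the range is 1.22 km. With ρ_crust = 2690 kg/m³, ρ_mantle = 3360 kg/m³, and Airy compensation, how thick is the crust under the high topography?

Root depth r = h ρ_c / (ρ_m − ρ_c) = 1.22 km × 2690 / 670 = 4.898 km.
Total thickness = T + h + r = 31.2 km + 1.22 km + 4.898 km = 37.3 km.

37.3 km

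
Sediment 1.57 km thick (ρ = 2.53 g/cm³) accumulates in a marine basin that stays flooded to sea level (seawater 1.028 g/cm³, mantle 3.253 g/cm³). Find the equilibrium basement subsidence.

1.06 km

Submarine loading: the sediment displaces seawater, and the subsidence is in turn flooded, so s (ρ_m − ρ_w) = t (ρ_sed − ρ_w).
s = 1.57 km × (2.53 − 1.028) / (3.253 − 1.028) = 1.06 km.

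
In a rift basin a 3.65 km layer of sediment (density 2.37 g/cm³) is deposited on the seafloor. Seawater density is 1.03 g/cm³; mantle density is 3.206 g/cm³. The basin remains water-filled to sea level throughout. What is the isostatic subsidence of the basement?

2.25 km

Submarine loading: the sediment displaces seawater, and the subsidence is in turn flooded, so s (ρ_m − ρ_w) = t (ρ_sed − ρ_w).
s = 3.65 km × (2.37 − 1.03) / (3.206 − 1.03) = 2.25 km.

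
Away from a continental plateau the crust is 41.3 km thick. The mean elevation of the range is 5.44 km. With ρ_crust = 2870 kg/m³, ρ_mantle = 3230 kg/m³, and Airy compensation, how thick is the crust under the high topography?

Root depth r = h ρ_c / (ρ_m − ρ_c) = 5.44 km × 2870 / 360 = 43.37 km.
Total thickness = T + h + r = 41.3 km + 5.44 km + 43.37 km = 90.1 km.

90.1 km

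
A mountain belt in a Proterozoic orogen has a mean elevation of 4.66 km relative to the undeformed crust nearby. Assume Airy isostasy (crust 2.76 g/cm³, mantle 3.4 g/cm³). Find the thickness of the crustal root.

20.1 km

By Archimedes' principle applied to the lithosphere: the weight of the topography is balanced by the buoyancy of the root, ρ_c h = (ρ_m − ρ_c) r.
r = h · ρ_c / (ρ_m − ρ_c) = 4.66 km × 2.76 / (3.4 − 2.76) = 20.1 km.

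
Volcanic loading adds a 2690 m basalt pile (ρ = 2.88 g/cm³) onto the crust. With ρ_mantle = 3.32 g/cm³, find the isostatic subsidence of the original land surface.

Subaerial loading: s = t ρ_load / ρ_m.
s = 2690 m × 2.88/3.32 = 2330 m.

2330 m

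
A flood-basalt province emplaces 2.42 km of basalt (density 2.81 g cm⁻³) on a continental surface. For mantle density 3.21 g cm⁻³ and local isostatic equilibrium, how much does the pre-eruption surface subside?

2.12 km

Subaerial loading: s = t ρ_load / ρ_m.
s = 2.42 km × 2.81/3.21 = 2.12 km.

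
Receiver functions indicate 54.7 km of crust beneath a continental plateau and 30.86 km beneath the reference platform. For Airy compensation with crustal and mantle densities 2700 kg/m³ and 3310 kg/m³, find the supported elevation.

Excess crust Δ = 54.7 km − 30.86 km = 23.84 km, split between elevation h and root r with h + r = Δ.
Airy balance ρ_c h = (ρ_m − ρ_c) r gives r = h ρ_c/(ρ_m − ρ_c), so h (1 + ρ_c/(ρ_m − ρ_c)) = Δ, i.e. h = Δ (ρ_m − ρ_c)/ρ_m.
h = 23.84 km × 610/3310 = 4.39 km.

4.39 km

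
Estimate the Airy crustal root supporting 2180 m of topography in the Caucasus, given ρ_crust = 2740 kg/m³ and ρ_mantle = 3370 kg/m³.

9480 m

Balancing pressure at the compensation depth: the weight of the topography is balanced by the buoyancy of the root, ρ_c h = (ρ_m − ρ_c) r.
r = h · ρ_c / (ρ_m − ρ_c) = 2180 m × 2740 / (3370 − 2740) = 9480 m.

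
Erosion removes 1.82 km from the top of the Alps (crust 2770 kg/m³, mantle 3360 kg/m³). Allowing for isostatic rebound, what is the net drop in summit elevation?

Rebound u = e ρ_c/ρ_m = 1.82 km × 2770/3360 = 1.5 km.
Net surface drop = e − u = 1.82 km − 1.5 km = e (ρ_m − ρ_c)/ρ_m = 0.32 km.

0.32 km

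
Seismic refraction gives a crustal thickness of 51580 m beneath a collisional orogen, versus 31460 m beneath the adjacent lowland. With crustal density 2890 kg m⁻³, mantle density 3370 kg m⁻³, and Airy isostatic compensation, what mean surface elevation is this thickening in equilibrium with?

Excess crust Δ = 51580 m − 31460 m = 20120 m, split between elevation h and root r with h + r = Δ.
Airy balance ρ_c h = (ρ_m − ρ_c) r gives r = h ρ_c/(ρ_m − ρ_c), so h (1 + ρ_c/(ρ_m − ρ_c)) = Δ, i.e. h = Δ (ρ_m − ρ_c)/ρ_m.
h = 20120 m × 480/3370 = 2870 m.

2870 m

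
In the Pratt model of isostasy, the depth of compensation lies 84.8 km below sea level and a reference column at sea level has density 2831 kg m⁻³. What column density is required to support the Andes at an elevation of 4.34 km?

2690 kg m⁻³

Pratt balance: ρ_ref D = ρ (D + h).
ρ = ρ_ref D/(D + h) = 2831 × 84.8 km/(84.8 km + 4.34 km) = 2690 kg m⁻³.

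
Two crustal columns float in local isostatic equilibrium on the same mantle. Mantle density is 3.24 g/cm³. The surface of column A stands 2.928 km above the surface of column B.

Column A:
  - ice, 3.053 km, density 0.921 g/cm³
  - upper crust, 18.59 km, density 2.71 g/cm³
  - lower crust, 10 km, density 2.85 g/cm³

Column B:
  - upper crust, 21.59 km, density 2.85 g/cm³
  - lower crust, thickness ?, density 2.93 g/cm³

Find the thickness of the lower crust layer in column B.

9.44 km

Take the compensation level at the base of the deeper column (depth z_c below the surface of column A) and equate Σ ρ_i t_i down to z_c; mantle fills any gap and the z_c terms cancel.
Column A: 3.053×0.921 + 18.59×2.71 + 10×2.85 + (z_c − 31.643)×3.24
Column B: 2.928×0 + 21.59×2.85 + x×2.93 + (z_c − 2.928 − 21.59 − x)×3.24
The z_c×3.24 term appears on both sides and cancels. Collect the known terms of each column as K = Σ(ρt)_known − 3.24 × (depth of known layers): K_A = 81.690713 − 3.24×31.643 = −20.832607; K_B = 61.5315 − 3.24×(2.928 + 21.59) = −17.90682.
Balance: K_A = K_B − x×(3.24 − 2.93), so x = (K_B − K_A)/(3.24 − 2.93) = 2.92579/0.31 = 9.44 km.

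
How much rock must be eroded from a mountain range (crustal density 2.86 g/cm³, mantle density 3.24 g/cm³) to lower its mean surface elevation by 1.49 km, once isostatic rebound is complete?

Net drop Δ = e − u = e − e ρ_c/ρ_m = e (ρ_m − ρ_c)/ρ_m.
e = Δ ρ_m/(ρ_m − ρ_c) = 1.49 km × 3.24/0.38 = 12.7 km.

12.7 km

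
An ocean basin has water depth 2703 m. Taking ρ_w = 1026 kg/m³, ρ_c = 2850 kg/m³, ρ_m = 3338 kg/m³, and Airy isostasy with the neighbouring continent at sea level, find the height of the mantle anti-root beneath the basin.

10100 m

In Airy isostatic equilibrium: replacing crust with seawater at the top is compensated by replacing crust with mantle at the base: d (ρ_c − ρ_w) = a (ρ_m − ρ_c).
a = d (ρ_c − ρ_w)/(ρ_m − ρ_c) = 2703 m × 1824/488 = 10100 m.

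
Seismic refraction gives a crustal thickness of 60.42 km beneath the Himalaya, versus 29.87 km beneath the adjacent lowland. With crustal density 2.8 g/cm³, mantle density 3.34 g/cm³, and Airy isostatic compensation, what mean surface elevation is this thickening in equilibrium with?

4.94 km

Excess crust Δ = 60.42 km − 29.87 km = 30.55 km, split between elevation h and root r with h + r = Δ.
Airy balance ρ_c h = (ρ_m − ρ_c) r gives r = h ρ_c/(ρ_m − ρ_c), so h (1 + ρ_c/(ρ_m − ρ_c)) = Δ, i.e. h = Δ (ρ_m − ρ_c)/ρ_m.
h = 30.55 km × 0.54/3.34 = 4.94 km.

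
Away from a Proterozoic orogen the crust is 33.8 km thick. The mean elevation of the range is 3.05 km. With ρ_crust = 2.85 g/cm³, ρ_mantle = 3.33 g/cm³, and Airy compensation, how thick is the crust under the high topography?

55 km

Root depth r = h ρ_c / (ρ_m − ρ_c) = 3.05 km × 2.85 / 0.48 = 18.11 km.
Total thickness = T + h + r = 33.8 km + 3.05 km + 18.11 km = 55 km.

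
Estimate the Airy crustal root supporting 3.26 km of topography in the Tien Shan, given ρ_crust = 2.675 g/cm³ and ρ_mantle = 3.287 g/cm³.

Equating mass per unit area of the two columns: the weight of the topography is balanced by the buoyancy of the root, ρ_c h = (ρ_m − ρ_c) r.
r = h · ρ_c / (ρ_m − ρ_c) = 3.26 km × 2.675 / (3.287 − 2.675) = 14.2 km.

14.2 km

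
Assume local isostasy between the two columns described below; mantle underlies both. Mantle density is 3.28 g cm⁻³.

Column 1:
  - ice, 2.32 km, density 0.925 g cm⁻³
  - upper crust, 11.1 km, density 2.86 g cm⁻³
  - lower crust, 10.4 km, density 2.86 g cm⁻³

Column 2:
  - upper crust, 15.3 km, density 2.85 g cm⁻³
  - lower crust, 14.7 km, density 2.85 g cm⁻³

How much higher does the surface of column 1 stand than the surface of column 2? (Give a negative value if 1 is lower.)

For any compensation level in the mantle, the mantle terms cancel and isostasy reduces to e = (Σt_1 − Σt_2) − (Σ(ρt)_1 − Σ(ρt)_2) / ρ_m.
Σt_1 = 23.82 km; Σt_2 = 30 km; Σ(ρt)_1 = 63.636; Σ(ρt)_2 = 85.5 (in km·g cm⁻³).
e = (23.82 − 30) − (63.636 − 85.5) / 3.28 = 0.486 km.

0.486 km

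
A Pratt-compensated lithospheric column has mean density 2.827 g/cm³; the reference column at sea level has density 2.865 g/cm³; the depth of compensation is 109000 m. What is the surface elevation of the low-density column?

ρ_ref D = ρ (D + h) → h = D (ρ_ref − ρ)/ρ.
h = 109000 m × (2.865 − 2.827)/2.827 = 1470 m.

1470 m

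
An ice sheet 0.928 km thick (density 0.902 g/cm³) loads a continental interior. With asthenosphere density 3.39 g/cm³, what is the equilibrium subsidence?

0.247 km

Isostatic balance requires: the ice load ρ_ice t is balanced by mantle displaced below, ρ_m s.
s = t ρ_ice / ρ_m = 0.928 km × 0.902/3.39 = 0.247 km.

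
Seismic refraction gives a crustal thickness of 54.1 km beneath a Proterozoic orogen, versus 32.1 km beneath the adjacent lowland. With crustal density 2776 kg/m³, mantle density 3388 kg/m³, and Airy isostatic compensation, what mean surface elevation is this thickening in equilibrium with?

3.97 km

Excess crust Δ = 54.1 km − 32.1 km = 22 km, split between elevation h and root r with h + r = Δ.
Airy balance ρ_c h = (ρ_m − ρ_c) r gives r = h ρ_c/(ρ_m − ρ_c), so h (1 + ρ_c/(ρ_m − ρ_c)) = Δ, i.e. h = Δ (ρ_m − ρ_c)/ρ_m.
h = 22 km × 612/3388 = 3.97 km.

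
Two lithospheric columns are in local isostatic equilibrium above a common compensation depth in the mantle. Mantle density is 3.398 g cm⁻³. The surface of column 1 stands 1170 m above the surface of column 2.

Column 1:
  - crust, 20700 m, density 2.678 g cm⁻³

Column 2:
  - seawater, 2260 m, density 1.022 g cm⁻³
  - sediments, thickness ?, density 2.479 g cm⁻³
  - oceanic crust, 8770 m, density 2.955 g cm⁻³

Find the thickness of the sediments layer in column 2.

1820 m

Take the compensation level at the base of the deeper column (depth z_c below the surface of column 1) and equate Σ ρ_i t_i down to z_c; mantle fills any gap and the z_c terms cancel.
Column 1: 20700×2.678 + (z_c − 20700)×3.398
Column 2: 1170×0 + 2260×1.022 + x×2.479 + 8770×2.955 + (z_c − 1170 − 11030 − x)×3.398
The z_c×3.398 term appears on both sides and cancels. Collect the known terms of each column as K = Σ(ρt)_known − 3.398 × (depth of known layers): K_1 = 55434.6 − 3.398×20700 = −14904; K_2 = 28225.07 − 3.398×(1170 + 11030) = −13230.53.
Balance: K_1 = K_2 − x×(3.398 − 2.479), so x = (K_2 − K_1)/(3.398 − 2.479) = 1673.47/0.919 = 1820 m.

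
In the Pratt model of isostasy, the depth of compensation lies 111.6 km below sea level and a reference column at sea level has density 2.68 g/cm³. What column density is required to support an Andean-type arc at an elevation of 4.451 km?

2.58 g/cm³

Pratt balance: ρ_ref D = ρ (D + h).
ρ = ρ_ref D/(D + h) = 2.68 × 111.6 km/(111.6 km + 4.451 km) = 2.58 g/cm³.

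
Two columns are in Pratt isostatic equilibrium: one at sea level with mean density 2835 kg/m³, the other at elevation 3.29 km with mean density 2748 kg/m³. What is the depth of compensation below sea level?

104 km

ρ_ref D = ρ (D + h) → D (ρ_ref − ρ) = ρ h.
D = ρ h/(ρ_ref − ρ) = 2748 × 3.29 km/(2835 − 2748) = 104 km.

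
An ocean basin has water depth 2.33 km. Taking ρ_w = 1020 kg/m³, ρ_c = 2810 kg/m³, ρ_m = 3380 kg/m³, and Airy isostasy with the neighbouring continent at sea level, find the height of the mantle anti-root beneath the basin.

7.32 km

Isostatic balance requires: replacing crust with seawater at the top is compensated by replacing crust with mantle at the base: d (ρ_c − ρ_w) = a (ρ_m − ρ_c).
a = d (ρ_c − ρ_w)/(ρ_m − ρ_c) = 2.33 km × 1790/570 = 7.32 km.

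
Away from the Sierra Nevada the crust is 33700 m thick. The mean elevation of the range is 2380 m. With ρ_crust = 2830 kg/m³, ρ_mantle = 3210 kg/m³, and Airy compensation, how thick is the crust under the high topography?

53800 m

Root depth r = h ρ_c / (ρ_m − ρ_c) = 2380 m × 2830 / 380 = 17720 m.
Total thickness = T + h + r = 33700 m + 2380 m + 17720 m = 53800 m.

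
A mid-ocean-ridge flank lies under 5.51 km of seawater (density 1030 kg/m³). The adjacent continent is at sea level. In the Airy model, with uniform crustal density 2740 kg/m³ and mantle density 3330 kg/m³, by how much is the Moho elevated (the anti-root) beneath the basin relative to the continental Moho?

16 km

Balancing pressure at the compensation depth: replacing crust with seawater at the top is compensated by replacing crust with mantle at the base: d (ρ_c − ρ_w) = a (ρ_m − ρ_c).
a = d (ρ_c − ρ_w)/(ρ_m − ρ_c) = 5.51 km × 1710/590 = 16 km.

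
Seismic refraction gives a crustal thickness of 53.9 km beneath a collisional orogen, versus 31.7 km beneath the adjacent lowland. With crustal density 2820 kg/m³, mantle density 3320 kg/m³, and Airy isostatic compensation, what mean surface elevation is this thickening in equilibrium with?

3.34 km

Excess crust Δ = 53.9 km − 31.7 km = 22.2 km, split between elevation h and root r with h + r = Δ.
Airy balance ρ_c h = (ρ_m − ρ_c) r gives r = h ρ_c/(ρ_m − ρ_c), so h (1 + ρ_c/(ρ_m − ρ_c)) = Δ, i.e. h = Δ (ρ_m − ρ_c)/ρ_m.
h = 22.2 km × 500/3320 = 3.34 km.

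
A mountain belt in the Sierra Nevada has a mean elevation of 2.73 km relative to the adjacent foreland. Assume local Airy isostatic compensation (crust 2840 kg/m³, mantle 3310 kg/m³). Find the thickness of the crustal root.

16.5 km

In Airy isostatic equilibrium: the weight of the topography is balanced by the buoyancy of the root, ρ_c h = (ρ_m − ρ_c) r.
r = h · ρ_c / (ρ_m − ρ_c) = 2.73 km × 2840 / (3310 − 2840) = 16.5 km.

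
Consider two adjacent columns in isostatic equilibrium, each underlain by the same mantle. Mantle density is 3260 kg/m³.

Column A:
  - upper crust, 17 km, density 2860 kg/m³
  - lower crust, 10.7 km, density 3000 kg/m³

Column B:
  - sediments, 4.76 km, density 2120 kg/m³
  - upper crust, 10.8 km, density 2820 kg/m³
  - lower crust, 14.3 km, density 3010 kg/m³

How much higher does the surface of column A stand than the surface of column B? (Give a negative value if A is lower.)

−1.28 km

For any compensation level in the mantle, the mantle terms cancel and isostasy reduces to e = (Σt_A − Σt_B) − (Σ(ρt)_A − Σ(ρt)_B) / ρ_m.
Σt_A = 27.7 km; Σt_B = 29.86 km; Σ(ρt)_A = 80720; Σ(ρt)_B = 83590.2 (in km·kg/m³).
e = (27.7 − 29.86) − (80720 − 83590.2) / 3260 = −1.28 km.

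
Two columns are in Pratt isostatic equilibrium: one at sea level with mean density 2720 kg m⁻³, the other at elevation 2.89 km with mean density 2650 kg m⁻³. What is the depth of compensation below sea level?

109 km

ρ_ref D = ρ (D + h) → D (ρ_ref − ρ) = ρ h.
D = ρ h/(ρ_ref − ρ) = 2650 × 2.89 km/(2720 − 2650) = 109 km.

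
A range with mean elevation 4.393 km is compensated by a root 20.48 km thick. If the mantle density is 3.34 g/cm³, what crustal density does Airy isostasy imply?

2.75 g/cm³

ρ_c h = (ρ_m − ρ_c) r → ρ_c (h + r) = ρ_m r → ρ_c = ρ_m r / (h + r).
ρ_c = 3.34 × 20.48 km / (4.393 km + 20.48 km) = 2.75 g/cm³.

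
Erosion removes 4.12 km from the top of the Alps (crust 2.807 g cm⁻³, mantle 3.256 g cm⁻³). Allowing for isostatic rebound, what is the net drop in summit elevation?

0.568 km

Rebound u = e ρ_c/ρ_m = 4.12 km × 2.807/3.256 = 3.552 km.
Net surface drop = e − u = 4.12 km − 3.552 km = e (ρ_m − ρ_c)/ρ_m = 0.568 km.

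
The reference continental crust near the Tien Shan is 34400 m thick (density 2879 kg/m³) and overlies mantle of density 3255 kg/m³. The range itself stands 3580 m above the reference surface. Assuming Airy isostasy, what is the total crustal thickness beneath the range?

Root depth r = h ρ_c / (ρ_m − ρ_c) = 3580 m × 2879 / 376 = 27410 m.
Total thickness = T + h + r = 34400 m + 3580 m + 27410 m = 65400 m.

65400 m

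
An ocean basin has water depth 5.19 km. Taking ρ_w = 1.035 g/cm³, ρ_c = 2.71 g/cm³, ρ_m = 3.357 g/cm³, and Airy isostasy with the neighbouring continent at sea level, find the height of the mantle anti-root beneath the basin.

For local isostatic compensation: replacing crust with seawater at the top is compensated by replacing crust with mantle at the base: d (ρ_c − ρ_w) = a (ρ_m − ρ_c).
a = d (ρ_c − ρ_w)/(ρ_m − ρ_c) = 5.19 km × 1.675/0.647 = 13.4 km.

13.4 km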